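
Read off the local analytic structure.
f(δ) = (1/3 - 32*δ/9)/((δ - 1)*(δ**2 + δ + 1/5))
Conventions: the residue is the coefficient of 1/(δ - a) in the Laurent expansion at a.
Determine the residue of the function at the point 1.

At the order-1 pole 1 set g(δ) = (δ - (1))*f(δ) = (1/3 - 32*δ/9)/(δ**2 + δ + 1/5).
Simple pole: residue = g(a) at a = 1, which is -145/99.

The residue is -145/99.


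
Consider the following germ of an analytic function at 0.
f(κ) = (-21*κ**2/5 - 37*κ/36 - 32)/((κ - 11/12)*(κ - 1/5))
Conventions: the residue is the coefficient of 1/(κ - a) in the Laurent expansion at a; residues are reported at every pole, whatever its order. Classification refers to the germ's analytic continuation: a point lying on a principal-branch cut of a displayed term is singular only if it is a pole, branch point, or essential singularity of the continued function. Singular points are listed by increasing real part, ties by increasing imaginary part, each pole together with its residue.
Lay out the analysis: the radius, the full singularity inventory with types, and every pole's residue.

Radius of convergence at 0: 1/5.
At 1/5: a pole of order 1; residue 145681/3225.
At 11/12: a pole of order 1; residue -39389/774.

Denominator factor (κ - 11/12): pole of order 1 at 11/12, modulus 11/12.
Denominator factor (κ - 1/5): pole of order 1 at 1/5, modulus 1/5.
The radius of convergence is the smallest modulus among the singular points: 1/5.
At the order-1 pole 1/5 set g(κ) = (κ - (1/5))*f(κ) = (-21*κ**2/5 - 37*κ/36 - 32)/(κ - 11/12).
Simple pole: residue = g(a) at a = 1/5, which is 145681/3225.
At the order-1 pole 11/12 set g(κ) = (κ - (11/12))*f(κ) = (-21*κ**2/5 - 37*κ/36 - 32)/(κ - 1/5).
Simple pole: residue = g(a) at a = 11/12, which is -39389/774.
List the singular points by increasing real part (a conjugate pair: the negative imaginary part first).


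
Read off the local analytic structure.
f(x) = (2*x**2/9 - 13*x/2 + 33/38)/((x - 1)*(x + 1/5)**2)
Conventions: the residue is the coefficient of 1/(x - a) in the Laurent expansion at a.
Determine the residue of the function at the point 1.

At the order-1 pole 1 set g(x) = (x - (1))*f(x) = (2*x**2/9 - 13*x/2 + 33/38)/(x + 1/5)**2.
Simple pole: residue = g(a) at a = 1, which is -23125/6156.

The residue is -23125/6156.


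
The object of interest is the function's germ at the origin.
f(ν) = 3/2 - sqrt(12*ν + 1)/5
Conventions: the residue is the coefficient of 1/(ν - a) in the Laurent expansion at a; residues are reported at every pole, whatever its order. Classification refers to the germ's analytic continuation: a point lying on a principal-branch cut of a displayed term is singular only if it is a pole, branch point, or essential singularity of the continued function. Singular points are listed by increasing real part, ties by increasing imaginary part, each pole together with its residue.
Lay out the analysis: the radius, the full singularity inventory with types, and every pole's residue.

Radius of convergence at 0: 1/12.
At -1/12: an algebraic (square-root) branch point.

Branch term (-1/5)*sqrt(1 - ν/(-1/12)): its argument vanishes at ν = -1/12, a square-root branch point, modulus 1/12.
The radius of convergence is the smallest modulus among the singular points: 1/12.


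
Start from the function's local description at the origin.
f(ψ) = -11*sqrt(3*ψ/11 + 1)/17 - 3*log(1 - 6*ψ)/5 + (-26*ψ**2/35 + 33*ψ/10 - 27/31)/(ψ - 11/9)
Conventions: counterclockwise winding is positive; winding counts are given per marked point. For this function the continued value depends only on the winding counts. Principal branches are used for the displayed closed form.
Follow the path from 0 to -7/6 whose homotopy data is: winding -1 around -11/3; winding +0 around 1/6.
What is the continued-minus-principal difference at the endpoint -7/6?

Continued minus principal equals (1/17)*sqrt(330).

The rational part is single-valued and drops out of the difference; each branch term changes only by its own monodromy.
(-3/5)*log(1 - ψ/(1/6)): winding 0 around 1/6, so this term returns to its principal value, contribution 0.
(-11/17)*sqrt(1 - ψ/(-11/3)): winding -1 is odd, the square root flips sign, contributing -2*(-11/17)*sqrt(1 - (-7/6)/(-11/3)) = -2*(-11/17)*sqrt(15/22) = (1/17)*sqrt(330).
Summing the contributions at ψ = -7/6 gives (1/17)*sqrt(330).


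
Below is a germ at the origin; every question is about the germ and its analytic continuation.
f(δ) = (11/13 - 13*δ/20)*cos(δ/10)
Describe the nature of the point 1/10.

The point is a regular point.

There is no denominator, hence no pole anywhere.
The factor cos(δ/10) is entire.
So the germ continues analytically to 1/10.


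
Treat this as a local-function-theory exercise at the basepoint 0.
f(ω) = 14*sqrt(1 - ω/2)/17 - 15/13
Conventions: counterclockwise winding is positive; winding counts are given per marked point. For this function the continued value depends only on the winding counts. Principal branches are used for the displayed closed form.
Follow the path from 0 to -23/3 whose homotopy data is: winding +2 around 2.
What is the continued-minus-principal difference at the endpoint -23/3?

Continued minus principal equals 0.

The rational part is single-valued and drops out of the difference; each branch term changes only by its own monodromy.
(14/17)*sqrt(1 - ω/(2)): winding +2 is even, the square root returns to the same sheet, contribution 0.
Summing the contributions at ω = -23/3 gives 0.


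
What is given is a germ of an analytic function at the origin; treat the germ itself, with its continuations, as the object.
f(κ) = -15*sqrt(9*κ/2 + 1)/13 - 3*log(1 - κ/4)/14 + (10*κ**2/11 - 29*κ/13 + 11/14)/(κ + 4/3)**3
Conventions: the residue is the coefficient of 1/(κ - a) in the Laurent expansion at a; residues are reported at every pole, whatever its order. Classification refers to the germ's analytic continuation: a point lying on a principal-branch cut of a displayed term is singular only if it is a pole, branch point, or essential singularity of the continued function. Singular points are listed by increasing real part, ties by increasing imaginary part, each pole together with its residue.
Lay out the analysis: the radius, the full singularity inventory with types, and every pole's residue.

Denominator factor (κ + 4/3)^3: pole of order 3 at -4/3, modulus 4/3.
Branch term (-3/14)*log(1 - κ/(4)): its argument vanishes at κ = 4, a logarithmic branch point, modulus 4.
Branch term (-15/13)*sqrt(1 - κ/(-2/9)): its argument vanishes at κ = -2/9, a square-root branch point, modulus 2/9.
The radius of convergence is the smallest modulus among the singular points: 2/9.
The branch terms are analytic at -4/3 and contribute nothing to the residue; only the rational part matters.
At the order-3 pole -4/3 set g(κ) = (κ - (-4/3))^3*(rational part) = 10*κ**2/11 - 29*κ/13 + 11/14.
Order-3 pole: residue = g''(a)/2; g''(-4/3) = 20/11, so the residue is 10/11.
List the singular points by increasing real part (a conjugate pair: the negative imaginary part first).

Radius of convergence at 0: 2/9.
At -4/3: a pole of order 3; residue 10/11.
At -2/9: an algebraic (square-root) branch point.
At 4: a logarithmic branch point.


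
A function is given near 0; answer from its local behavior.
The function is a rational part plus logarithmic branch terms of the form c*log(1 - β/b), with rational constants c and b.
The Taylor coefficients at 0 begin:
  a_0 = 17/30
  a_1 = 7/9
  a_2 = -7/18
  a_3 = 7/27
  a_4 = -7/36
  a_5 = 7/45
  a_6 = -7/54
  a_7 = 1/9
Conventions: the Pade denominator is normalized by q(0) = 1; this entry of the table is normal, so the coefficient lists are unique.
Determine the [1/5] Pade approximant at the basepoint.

The Pade approximant has numerator coefficients [17/30, 17812767293/16270306236]; denominator coefficients [1, 505694575/903905902, -110644520/1355858853, 104210785/2711717706, -175495985/8135153118, 175366121/16270306236].

Taylor coefficients needed (read off): a_0 = 17/30, a_1 = 7/9, a_2 = -7/18, a_3 = 7/27, a_4 = -7/36, a_5 = 7/45, a_6 = -7/54.
Write the denominator as Q(β) = 1 + q1*β + q2*β^2 + q3*β^3 + q4*β^4 + q5*β^5. Requiring Q*f - P = O(β^7) with deg P <= 1 kills the coefficients of β^2..β^6 in Q*f:
  β^2: a_2 + q1*a_1 + q2*a_0 = 0, i.e. -7/18 + (7/9)*q1 + (17/30)*q2 = 0.
  β^3: a_3 + q1*a_2 + q2*a_1 + q3*a_0 = 0, i.e. 7/27 + (-7/18)*q1 + (7/9)*q2 + (17/30)*q3 = 0.
  β^4: a_4 + q1*a_3 + q2*a_2 + q3*a_1 + q4*a_0 = 0, i.e. -7/36 + (7/27)*q1 + (-7/18)*q2 + (7/9)*q3 + (17/30)*q4 = 0.
  β^5: a_5 + q1*a_4 + q2*a_3 + q3*a_2 + q4*a_1 + q5*a_0 = 0, i.e. 7/45 + (-7/36)*q1 + (7/27)*q2 + (-7/18)*q3 + (7/9)*q4 + (17/30)*q5 = 0.
  β^6: a_6 + q1*a_5 + q2*a_4 + q3*a_3 + q4*a_2 + q5*a_1 = 0, i.e. -7/54 + (7/45)*q1 + (-7/36)*q2 + (7/27)*q3 + (-7/18)*q4 + (7/9)*q5 = 0.
Solving this linear system: q1 = 505694575/903905902, q2 = -110644520/1355858853, q3 = 104210785/2711717706, q4 = -175495985/8135153118, q5 = 175366121/16270306236.
The numerator is Q*f truncated at degree 1: P0 = a_0 = 17/30; P1 = a_1 + q1*a_0 = 17812767293/16270306236.


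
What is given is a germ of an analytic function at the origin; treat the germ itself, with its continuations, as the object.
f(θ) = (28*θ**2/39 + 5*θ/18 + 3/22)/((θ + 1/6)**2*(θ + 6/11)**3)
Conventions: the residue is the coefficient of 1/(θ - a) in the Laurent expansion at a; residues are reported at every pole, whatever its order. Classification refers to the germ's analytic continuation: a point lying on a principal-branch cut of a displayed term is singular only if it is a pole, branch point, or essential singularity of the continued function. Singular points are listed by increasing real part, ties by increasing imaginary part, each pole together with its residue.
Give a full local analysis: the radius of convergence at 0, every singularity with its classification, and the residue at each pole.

Denominator factor (θ + 6/11)^3: pole of order 3 at -6/11, modulus 6/11.
Denominator factor (θ + 1/6)^2: pole of order 2 at -1/6, modulus 1/6.
The radius of convergence is the smallest modulus among the singular points: 1/6.
At the order-3 pole -6/11 set g(θ) = (θ - (-6/11))^3*f(θ) = (28*θ**2/39 + 5*θ/18 + 3/22)/(θ + 1/6)**2.
Order-3 pole: residue = g''(a)/2; g''(-6/11) = 155631168/5078125, so the residue is 77815584/5078125.
At the order-2 pole -1/6 set g(θ) = (θ - (-1/6))^2*f(θ) = (28*θ**2/39 + 5*θ/18 + 3/22)/(θ + 6/11)**3.
Order-2 pole: residue = g'(a); g'(-1/6) = -77815584/5078125, so the residue is -77815584/5078125.
List the singular points by increasing real part (a conjugate pair: the negative imaginary part first).

Radius of convergence at 0: 1/6.
At -6/11: a pole of order 3; residue 77815584/5078125.
At -1/6: a pole of order 2; residue -77815584/5078125.


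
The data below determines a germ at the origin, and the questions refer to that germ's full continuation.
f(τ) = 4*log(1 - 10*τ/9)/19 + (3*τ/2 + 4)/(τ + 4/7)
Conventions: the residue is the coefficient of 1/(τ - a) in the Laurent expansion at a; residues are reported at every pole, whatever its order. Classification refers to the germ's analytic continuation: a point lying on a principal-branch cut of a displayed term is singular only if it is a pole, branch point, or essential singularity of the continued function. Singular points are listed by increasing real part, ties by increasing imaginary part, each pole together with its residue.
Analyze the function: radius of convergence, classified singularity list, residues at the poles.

Radius of convergence at 0: 4/7.
At -4/7: a pole of order 1; residue 22/7.
At 9/10: a logarithmic branch point.

Denominator factor (τ + 4/7): pole of order 1 at -4/7, modulus 4/7.
Branch term (4/19)*log(1 - τ/(9/10)): its argument vanishes at τ = 9/10, a logarithmic branch point, modulus 9/10.
The radius of convergence is the smallest modulus among the singular points: 4/7.
The branch term is analytic at -4/7 and contributes nothing to the residue; only the rational part matters.
At the order-1 pole -4/7 set g(τ) = (τ - (-4/7))*(rational part) = 3*τ/2 + 4.
Simple pole: residue = g(a) at a = -4/7, which is 22/7.
List the singular points by increasing real part (a conjugate pair: the negative imaginary part first).


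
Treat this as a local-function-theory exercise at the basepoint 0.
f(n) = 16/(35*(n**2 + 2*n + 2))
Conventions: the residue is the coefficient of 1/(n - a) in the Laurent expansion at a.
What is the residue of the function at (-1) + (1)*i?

The factor n**2 + 2*n + 2 splits as (n - a)(n - a') with a = (-1) + (1)*i, a' = (-1) - (1)*i. At the order-1 pole a set g(n) = (n - a)*f(n) = [16/35] / (n - a').
Simple pole: residue = g(a) at a = (-1) + (1)*i, which is -(8/35)*i.

The residue is -(8/35)*i.


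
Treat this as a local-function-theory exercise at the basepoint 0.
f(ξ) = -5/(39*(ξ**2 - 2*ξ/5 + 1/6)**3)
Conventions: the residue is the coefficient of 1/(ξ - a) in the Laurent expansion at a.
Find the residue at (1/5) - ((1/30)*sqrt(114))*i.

The factor ξ**2 - 2*ξ/5 + 1/6 splits as (ξ - a)(ξ - a') with a = (1/5) - ((1/30)*sqrt(114))*i, a' = (1/5) + ((1/30)*sqrt(114))*i. At the order-3 pole a set g(ξ) = (ξ - a)^3*f(ξ) = [-5/39] / (ξ - a')^3.
Order-3 pole: residue = g''(a)/2; g''((1/5) - ((1/30)*sqrt(114))*i) = -((140625/178334)*sqrt(114))*i, so the residue is -((140625/356668)*sqrt(114))*i.

The residue is -((140625/356668)*sqrt(114))*i.


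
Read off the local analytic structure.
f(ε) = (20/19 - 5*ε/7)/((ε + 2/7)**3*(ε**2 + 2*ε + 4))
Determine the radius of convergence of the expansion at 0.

Denominator factor (ε + 2/7)^3: pole of order 3 at -2/7, modulus 2/7.
Denominator factor (ε**2 + 2*ε + 4): discriminant -12, complex-conjugate roots (-1) + (sqrt(3))*i and (-1) - (sqrt(3))*i; poles of order 1, moduli 2 and 2.
The radius of convergence is the smallest modulus among the singular points: 2/7.

The radius of convergence is 2/7.


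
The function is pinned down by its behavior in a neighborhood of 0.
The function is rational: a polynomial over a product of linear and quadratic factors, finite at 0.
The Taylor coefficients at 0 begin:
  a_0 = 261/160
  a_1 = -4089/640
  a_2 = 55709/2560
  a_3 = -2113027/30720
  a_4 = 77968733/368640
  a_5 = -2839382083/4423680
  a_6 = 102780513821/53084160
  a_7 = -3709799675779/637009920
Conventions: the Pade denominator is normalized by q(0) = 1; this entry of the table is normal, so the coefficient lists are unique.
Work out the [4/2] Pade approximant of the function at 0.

Taylor coefficients needed (read off): a_0 = 261/160, a_1 = -4089/640, a_2 = 55709/2560, a_3 = -2113027/30720, a_4 = 77968733/368640, a_5 = -2839382083/4423680, a_6 = 102780513821/53084160.
Write the denominator as Q(ν) = 1 + q1*ν + q2*ν^2. Requiring Q*f - P = O(ν^7) with deg P <= 4 kills the coefficients of ν^5..ν^6 in Q*f:
  ν^5: a_5 + q1*a_4 + q2*a_3 = 0, i.e. -2839382083/4423680 + (77968733/368640)*q1 + (-2113027/30720)*q2 = 0.
  ν^6: a_6 + q1*a_5 + q2*a_4 = 0, i.e. 102780513821/53084160 + (-2839382083/4423680)*q1 + (77968733/368640)*q2 = 0.
Solving this linear system: q1 = 2976887/674796, q2 = 238064/56233.
The numerator is Q*f truncated at degree 4: P0 = a_0 = 261/160; P1 = a_1 + q1*a_0 = 1815777/2249320; P2 = a_2 + q1*a_1 + q2*a_0 = 866781/1799456; P3 = a_3 + q1*a_2 + q2*a_1 = 190269/1124660; P4 = a_4 + q1*a_3 + q2*a_2 = 1712421/8997280.

The Pade approximant has numerator coefficients [261/160, 1815777/2249320, 866781/1799456, 190269/1124660, 1712421/8997280]; denominator coefficients [1, 2976887/674796, 238064/56233].


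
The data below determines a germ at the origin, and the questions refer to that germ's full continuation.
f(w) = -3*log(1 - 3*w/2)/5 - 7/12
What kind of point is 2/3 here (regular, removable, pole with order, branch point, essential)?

The term (-3/5)*log(1 - w/(2/3)) has argument 1 - 2/3/(2/3) = 0 at 2/3: a logarithmic (infinitely-sheeted) branch point; the remaining terms are analytic or single-valued there.

The point is a logarithmic branch point.


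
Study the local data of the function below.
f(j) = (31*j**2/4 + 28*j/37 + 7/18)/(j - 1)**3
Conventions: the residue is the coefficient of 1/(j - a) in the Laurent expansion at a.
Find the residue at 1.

At the order-3 pole 1 set g(j) = (j - (1))^3*f(j) = 31*j**2/4 + 28*j/37 + 7/18.
Order-3 pole: residue = g''(a)/2; g''(1) = 31/2, so the residue is 31/4.

The residue is 31/4.


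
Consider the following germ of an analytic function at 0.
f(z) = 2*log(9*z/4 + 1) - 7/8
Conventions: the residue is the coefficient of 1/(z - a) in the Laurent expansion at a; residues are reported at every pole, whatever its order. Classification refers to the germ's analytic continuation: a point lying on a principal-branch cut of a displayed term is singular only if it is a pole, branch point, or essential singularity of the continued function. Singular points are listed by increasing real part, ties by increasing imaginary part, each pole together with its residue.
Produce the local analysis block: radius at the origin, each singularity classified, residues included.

Branch term (2)*log(1 - z/(-4/9)): its argument vanishes at z = -4/9, a logarithmic branch point, modulus 4/9.
The radius of convergence is the smallest modulus among the singular points: 4/9.

Radius of convergence at 0: 4/9.
At -4/9: a logarithmic branch point.


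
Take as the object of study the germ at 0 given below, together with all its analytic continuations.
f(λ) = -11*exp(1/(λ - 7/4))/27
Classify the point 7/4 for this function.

The exponent 1/(λ - (7/4)) has a pole at 7/4, so exp(1/(λ - (7/4))) takes every nonzero value near it: an essential singularity (not a pole of any order).

The point is an essential singularity.


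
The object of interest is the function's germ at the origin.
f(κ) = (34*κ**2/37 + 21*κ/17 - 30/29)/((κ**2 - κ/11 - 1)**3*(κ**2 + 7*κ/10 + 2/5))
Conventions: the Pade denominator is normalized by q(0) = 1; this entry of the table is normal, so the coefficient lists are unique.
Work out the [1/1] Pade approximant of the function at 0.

Taylor coefficients needed (expand at 0): a_0 = 75/29, a_1 = -180465/21692, a_2 = 17688085/1217744.
Write the denominator as Q(κ) = 1 + q1*κ. Requiring Q*f - P = O(κ^3) with deg P <= 1 kills the coefficients of κ^2..κ^2 in Q*f:
  κ^2: a_2 + q1*a_1 = 0, i.e. 17688085/1217744 + (-180465/21692)*q1 = 0.
Solving this linear system: q1 = 102590893/58759404.
The numerator is Q*f truncated at degree 1: P0 = a_0 = 75/29; P1 = a_1 + q1*a_0 = -18366161915/4828064362.

The Pade approximant has numerator coefficients [75/29, -18366161915/4828064362]; denominator coefficients [1, 102590893/58759404].


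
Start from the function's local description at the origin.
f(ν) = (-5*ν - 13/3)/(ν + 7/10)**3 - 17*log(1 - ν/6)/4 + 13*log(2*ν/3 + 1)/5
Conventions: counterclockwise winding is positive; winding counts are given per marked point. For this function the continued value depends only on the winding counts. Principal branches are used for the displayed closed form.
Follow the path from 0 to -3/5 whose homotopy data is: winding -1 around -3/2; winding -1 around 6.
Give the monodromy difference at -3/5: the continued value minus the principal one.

The rational part is single-valued and drops out of the difference; each branch term changes only by its own monodromy.
(-17/4)*log(1 - ν/(6)): each positive loop around 6 adds 2*pi*i to the log, so winding -1 contributes (-17/4)*(-1)*2*pi*i = (17/2)*pi*i.
(13/5)*log(1 - ν/(-3/2)): each positive loop around -3/2 adds 2*pi*i to the log, so winding -1 contributes (13/5)*(-1)*2*pi*i = -(26/5)*pi*i.
Summing the contributions at ν = -3/5 gives (33/10)*pi*i.

Continued minus principal equals (33/10)*pi*i.


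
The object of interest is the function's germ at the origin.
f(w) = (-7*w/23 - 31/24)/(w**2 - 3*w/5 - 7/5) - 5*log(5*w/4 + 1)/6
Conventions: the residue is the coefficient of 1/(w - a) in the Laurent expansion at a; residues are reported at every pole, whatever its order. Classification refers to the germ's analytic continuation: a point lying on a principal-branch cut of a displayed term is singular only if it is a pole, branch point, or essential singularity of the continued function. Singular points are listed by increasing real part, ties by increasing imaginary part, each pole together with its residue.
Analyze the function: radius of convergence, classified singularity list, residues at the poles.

Radius of convergence at 0: 4/5.
At 3/10 - (1/10)*sqrt(149): a pole of order 1; residue -7/46 + (3817/82248)*sqrt(149).
At -4/5: a logarithmic branch point.
At 3/10 + (1/10)*sqrt(149): a pole of order 1; residue -7/46 - (3817/82248)*sqrt(149).


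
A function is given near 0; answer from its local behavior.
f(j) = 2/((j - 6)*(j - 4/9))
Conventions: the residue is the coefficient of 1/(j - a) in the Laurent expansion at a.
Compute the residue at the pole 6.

The residue is 9/25.

At the order-1 pole 6 set g(j) = (j - (6))*f(j) = 2/(j - 4/9).
Simple pole: residue = g(a) at a = 6, which is 9/25.


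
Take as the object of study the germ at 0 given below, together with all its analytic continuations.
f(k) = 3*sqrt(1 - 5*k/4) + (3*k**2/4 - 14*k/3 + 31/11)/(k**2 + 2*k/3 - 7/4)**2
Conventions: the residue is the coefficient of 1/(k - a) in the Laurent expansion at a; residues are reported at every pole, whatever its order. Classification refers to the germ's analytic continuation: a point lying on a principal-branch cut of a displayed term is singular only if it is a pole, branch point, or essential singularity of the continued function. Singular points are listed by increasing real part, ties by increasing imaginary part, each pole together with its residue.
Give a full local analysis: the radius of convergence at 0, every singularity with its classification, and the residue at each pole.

Radius of convergence at 0: 4/5.
At -1/3 - (1/6)*sqrt(67): a pole of order 2; residue (14547/395032)*sqrt(67).
At 4/5: an algebraic (square-root) branch point.
At -1/3 + (1/6)*sqrt(67): a pole of order 2; residue -(14547/395032)*sqrt(67).


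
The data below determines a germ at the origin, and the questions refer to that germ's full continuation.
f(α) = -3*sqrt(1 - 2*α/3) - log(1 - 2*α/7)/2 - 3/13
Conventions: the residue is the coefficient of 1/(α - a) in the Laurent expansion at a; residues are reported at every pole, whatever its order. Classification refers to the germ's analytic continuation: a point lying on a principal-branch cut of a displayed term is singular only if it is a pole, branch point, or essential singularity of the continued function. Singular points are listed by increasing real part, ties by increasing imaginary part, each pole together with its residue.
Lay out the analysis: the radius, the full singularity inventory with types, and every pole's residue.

Branch term (-3)*sqrt(1 - α/(3/2)): its argument vanishes at α = 3/2, a square-root branch point, modulus 3/2.
Branch term (-1/2)*log(1 - α/(7/2)): its argument vanishes at α = 7/2, a logarithmic branch point, modulus 7/2.
The radius of convergence is the smallest modulus among the singular points: 3/2.
List the singular points by increasing real part (a conjugate pair: the negative imaginary part first).

Radius of convergence at 0: 3/2.
At 3/2: an algebraic (square-root) branch point.
At 7/2: a logarithmic branch point.


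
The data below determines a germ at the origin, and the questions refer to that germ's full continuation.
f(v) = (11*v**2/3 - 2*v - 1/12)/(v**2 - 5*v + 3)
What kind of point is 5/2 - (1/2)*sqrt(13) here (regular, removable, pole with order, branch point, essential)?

The point is a pole of order 1.

The denominator factor v**2 - 5*v + 3 vanishes at 5/2 - (1/2)*sqrt(13) and appears to the power 1; the numerator there equals 119/4 - (49/6)*sqrt(13), nonzero, and no other factor vanishes.
Hence a pole whose order is the multiplicity, 1.


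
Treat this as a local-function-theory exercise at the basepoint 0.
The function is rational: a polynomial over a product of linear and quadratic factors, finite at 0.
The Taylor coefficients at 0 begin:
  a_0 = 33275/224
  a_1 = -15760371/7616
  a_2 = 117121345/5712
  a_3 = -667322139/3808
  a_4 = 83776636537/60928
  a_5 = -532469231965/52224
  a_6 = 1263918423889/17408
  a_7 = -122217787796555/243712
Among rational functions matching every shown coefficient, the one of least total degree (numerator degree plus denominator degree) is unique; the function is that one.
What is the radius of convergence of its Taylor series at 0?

No rational of total degree below 5 reproduces all 8 coefficients; solving the [2/3] Pade equations on them gives f(ν) = (-23*ν**2/24 + 39*ν/17 + 25/28)/(ν + 2/11)**3, whose expansion matches every shown term.
Denominator factor (ν + 2/11)^3: pole of order 3 at -2/11, modulus 2/11.
The radius of convergence is the smallest modulus among the singular points: 2/11.

The radius of convergence is 2/11.


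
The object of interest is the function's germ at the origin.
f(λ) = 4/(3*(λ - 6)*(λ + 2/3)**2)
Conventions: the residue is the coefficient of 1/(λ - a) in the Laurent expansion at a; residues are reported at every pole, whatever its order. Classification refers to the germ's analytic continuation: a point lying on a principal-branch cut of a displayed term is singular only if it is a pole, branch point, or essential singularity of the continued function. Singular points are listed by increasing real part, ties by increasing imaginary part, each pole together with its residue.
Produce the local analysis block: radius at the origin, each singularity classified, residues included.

Denominator factor (λ - 6): pole of order 1 at 6, modulus 6.
Denominator factor (λ + 2/3)^2: pole of order 2 at -2/3, modulus 2/3.
The radius of convergence is the smallest modulus among the singular points: 2/3.
At the order-2 pole -2/3 set g(λ) = (λ - (-2/3))^2*f(λ) = 4/(3*(λ - 6)).
Order-2 pole: residue = g'(a); g'(-2/3) = -3/100, so the residue is -3/100.
At the order-1 pole 6 set g(λ) = (λ - (6))*f(λ) = 4/(3*(λ + 2/3)**2).
Simple pole: residue = g(a) at a = 6, which is 3/100.
List the singular points by increasing real part (a conjugate pair: the negative imaginary part first).

Radius of convergence at 0: 2/3.
At -2/3: a pole of order 2; residue -3/100.
At 6: a pole of order 1; residue 3/100.


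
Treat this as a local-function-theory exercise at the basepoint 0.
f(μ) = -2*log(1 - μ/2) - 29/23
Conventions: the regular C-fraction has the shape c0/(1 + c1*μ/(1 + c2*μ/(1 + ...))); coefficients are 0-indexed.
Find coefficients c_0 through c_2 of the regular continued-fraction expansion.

The regular C-fraction coefficients are [-29/23, 23/29, -121/116].

Taylor coefficients (expand at 0): a_0 = -29/23, a_1 = 1, a_2 = 1/4.
c0 = a_0 = -29/23. Peel one level at a time: if S = 1 + c*μ/S' with S'(0) = 1, then c is the μ-coefficient of S and S' = c*μ/(S - 1).
S_1 = c0/f = 1 + (23/29)*μ + (2783/3364)*μ^2 + ...; c1 = 23/29.
S_2 = c1*μ/(S_1 - 1) = 1 + (-121/116)*μ + ...; c2 = -121/116.


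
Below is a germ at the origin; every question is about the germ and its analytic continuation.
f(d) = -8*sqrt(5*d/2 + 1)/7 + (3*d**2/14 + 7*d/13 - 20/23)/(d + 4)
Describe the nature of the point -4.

The denominator factor d + 4 vanishes at -4 and appears to the power 1; the numerator there equals 848/2093, nonzero, and no other factor vanishes.
The branch terms are analytic at this point.
Hence a pole whose order is the multiplicity, 1.

The point is a pole of order 1.


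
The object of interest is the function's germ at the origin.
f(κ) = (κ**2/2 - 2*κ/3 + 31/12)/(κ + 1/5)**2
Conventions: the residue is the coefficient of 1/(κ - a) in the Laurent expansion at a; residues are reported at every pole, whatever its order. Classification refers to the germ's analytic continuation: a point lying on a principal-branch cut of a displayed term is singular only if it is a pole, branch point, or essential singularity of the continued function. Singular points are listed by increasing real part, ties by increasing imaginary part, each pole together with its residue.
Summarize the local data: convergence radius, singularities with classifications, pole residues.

Radius of convergence at 0: 1/5.
At -1/5: a pole of order 2; residue -13/15.

Denominator factor (κ + 1/5)^2: pole of order 2 at -1/5, modulus 1/5.
The radius of convergence is the smallest modulus among the singular points: 1/5.
At the order-2 pole -1/5 set g(κ) = (κ - (-1/5))^2*f(κ) = κ**2/2 - 2*κ/3 + 31/12.
Order-2 pole: residue = g'(a); g'(-1/5) = -13/15, so the residue is -13/15.


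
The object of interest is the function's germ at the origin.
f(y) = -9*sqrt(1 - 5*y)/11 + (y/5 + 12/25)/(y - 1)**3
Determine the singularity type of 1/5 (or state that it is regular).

The term (-9/11)*sqrt(1 - y/(1/5)) has argument 1 - 1/5/(1/5) = 0 at 1/5: a square-root (algebraic, two-sheeted) branch point; the remaining terms are analytic or single-valued there.

The point is an algebraic (square-root) branch point.


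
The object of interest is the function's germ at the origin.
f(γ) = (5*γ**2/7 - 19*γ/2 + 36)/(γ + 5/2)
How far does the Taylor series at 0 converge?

Denominator factor (γ + 5/2): pole of order 1 at -5/2, modulus 5/2.
The radius of convergence is the smallest modulus among the singular points: 5/2.

The radius of convergence is 5/2.


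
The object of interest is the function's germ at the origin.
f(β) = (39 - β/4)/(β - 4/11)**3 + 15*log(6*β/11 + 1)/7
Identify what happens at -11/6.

The point is a logarithmic branch point.

The term (15/7)*log(1 - β/(-11/6)) has argument 1 - -11/6/(-11/6) = 0 at -11/6: a logarithmic (infinitely-sheeted) branch point; the remaining terms are analytic or single-valued there.


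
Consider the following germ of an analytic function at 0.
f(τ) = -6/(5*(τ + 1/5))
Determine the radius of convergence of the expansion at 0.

The radius of convergence is 1/5.

Denominator factor (τ + 1/5): pole of order 1 at -1/5, modulus 1/5.
The radius of convergence is the smallest modulus among the singular points: 1/5.


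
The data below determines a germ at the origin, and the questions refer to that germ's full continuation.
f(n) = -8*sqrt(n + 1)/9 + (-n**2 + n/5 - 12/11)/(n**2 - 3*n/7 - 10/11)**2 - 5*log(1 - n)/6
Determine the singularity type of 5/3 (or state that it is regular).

Denominator factors: n**2 - 3*n/7 - 10/11 = 800/693 at n = 5/3 — none vanishes.
Branch term log(1 - n/(1)): argument at 5/3 is -2/3, nonzero, so 5/3 is not its branch point (a point on a principal cut is still regular for the continued germ).
Branch term sqrt(1 - n/(-1)): argument at 5/3 is 8/3, nonzero, so 5/3 is not its branch point (a point on a principal cut is still regular for the continued germ).
So the germ continues analytically to 5/3.

The point is a regular point.


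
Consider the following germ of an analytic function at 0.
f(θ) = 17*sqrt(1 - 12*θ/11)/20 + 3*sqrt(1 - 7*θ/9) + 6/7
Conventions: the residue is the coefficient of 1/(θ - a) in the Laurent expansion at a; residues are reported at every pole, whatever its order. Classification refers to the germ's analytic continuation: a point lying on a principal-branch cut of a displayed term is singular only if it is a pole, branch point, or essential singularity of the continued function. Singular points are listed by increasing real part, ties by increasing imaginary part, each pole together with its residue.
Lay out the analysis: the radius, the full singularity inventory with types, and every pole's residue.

Radius of convergence at 0: 11/12.
At 11/12: an algebraic (square-root) branch point.
At 9/7: an algebraic (square-root) branch point.

Branch term (3)*sqrt(1 - θ/(9/7)): its argument vanishes at θ = 9/7, a square-root branch point, modulus 9/7.
Branch term (17/20)*sqrt(1 - θ/(11/12)): its argument vanishes at θ = 11/12, a square-root branch point, modulus 11/12.
The radius of convergence is the smallest modulus among the singular points: 11/12.
List the singular points by increasing real part (a conjugate pair: the negative imaginary part first).


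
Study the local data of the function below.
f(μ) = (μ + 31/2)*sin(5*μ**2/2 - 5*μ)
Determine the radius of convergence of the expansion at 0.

The radius of convergence is infinite.

The factor sin(5*μ**2/2 - 5*μ) is entire and contributes no finite singular point.
The polynomial part has no poles.
No finite singular points: the Taylor series at 0 converges everywhere.


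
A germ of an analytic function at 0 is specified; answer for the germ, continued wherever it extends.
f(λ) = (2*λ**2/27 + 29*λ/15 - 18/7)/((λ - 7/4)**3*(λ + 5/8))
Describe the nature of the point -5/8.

The denominator factor λ + 5/8 vanishes at -5/8 and appears to the power 1; the numerator there equals -22685/6048, nonzero, and no other factor vanishes.
Hence a pole whose order is the multiplicity, 1.

The point is a pole of order 1.


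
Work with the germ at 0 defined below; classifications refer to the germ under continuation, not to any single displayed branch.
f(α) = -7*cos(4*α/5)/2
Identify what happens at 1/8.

The point is a regular point.

There is no denominator, hence no pole anywhere.
The factor cos(4*α/5) is entire.
So the germ continues analytically to 1/8.


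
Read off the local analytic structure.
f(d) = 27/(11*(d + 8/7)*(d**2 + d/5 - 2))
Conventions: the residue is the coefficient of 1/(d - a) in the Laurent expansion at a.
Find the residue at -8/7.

At the order-1 pole -8/7 set g(d) = (d - (-8/7))*f(d) = 27/(11*(d**2 + d/5 - 2)).
Simple pole: residue = g(a) at a = -8/7, which is -6615/2486.

The residue is -6615/2486.


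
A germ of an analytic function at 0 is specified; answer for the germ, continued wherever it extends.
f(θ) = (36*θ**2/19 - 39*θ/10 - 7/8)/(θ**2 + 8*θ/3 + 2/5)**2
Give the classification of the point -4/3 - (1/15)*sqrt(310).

The denominator factor θ**2 + 8*θ/3 + 2/5 vanishes at -4/3 - (1/15)*sqrt(310) and appears to the power 2; the numerator there equals 7831/760 + (567/950)*sqrt(310), nonzero, and no other factor vanishes.
Hence a pole whose order is the multiplicity, 2.

The point is a pole of order 2.


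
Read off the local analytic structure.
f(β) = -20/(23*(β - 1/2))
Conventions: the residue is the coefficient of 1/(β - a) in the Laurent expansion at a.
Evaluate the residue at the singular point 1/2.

The residue is -20/23.

At the order-1 pole 1/2 set g(β) = (β - (1/2))*f(β) = -20/23.
Simple pole: residue = g(a) at a = 1/2, which is -20/23.


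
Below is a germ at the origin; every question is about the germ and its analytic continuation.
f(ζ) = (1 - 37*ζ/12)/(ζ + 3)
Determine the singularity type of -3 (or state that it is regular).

The denominator factor ζ + 3 vanishes at -3 and appears to the power 1; the numerator there equals 41/4, nonzero, and no other factor vanishes.
Hence a pole whose order is the multiplicity, 1.

The point is a pole of order 1.


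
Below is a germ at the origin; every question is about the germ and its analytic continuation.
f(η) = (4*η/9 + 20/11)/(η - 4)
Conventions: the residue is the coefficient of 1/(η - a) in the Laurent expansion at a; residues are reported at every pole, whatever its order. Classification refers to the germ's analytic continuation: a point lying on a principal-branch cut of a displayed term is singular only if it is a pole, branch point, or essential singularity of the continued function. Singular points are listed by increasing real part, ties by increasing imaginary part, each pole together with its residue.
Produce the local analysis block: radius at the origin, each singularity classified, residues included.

Radius of convergence at 0: 4.
At 4: a pole of order 1; residue 356/99.

Denominator factor (η - 4): pole of order 1 at 4, modulus 4.
The radius of convergence is the smallest modulus among the singular points: 4.
At the order-1 pole 4 set g(η) = (η - (4))*f(η) = 4*η/9 + 20/11.
Simple pole: residue = g(a) at a = 4, which is 356/99.


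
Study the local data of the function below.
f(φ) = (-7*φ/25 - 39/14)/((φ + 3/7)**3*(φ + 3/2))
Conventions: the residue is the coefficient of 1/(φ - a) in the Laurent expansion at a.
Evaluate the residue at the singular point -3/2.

At the order-1 pole -3/2 set g(φ) = (φ - (-3/2))*f(φ) = (-7*φ/25 - 39/14)/(φ + 3/7)**3.
Simple pole: residue = g(a) at a = -3/2, which is 18032/9375.

The residue is 18032/9375.


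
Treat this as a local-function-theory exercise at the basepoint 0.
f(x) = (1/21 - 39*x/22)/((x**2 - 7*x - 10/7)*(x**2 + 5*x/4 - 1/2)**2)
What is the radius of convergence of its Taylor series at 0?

The radius of convergence is -7/2 + (1/14)*sqrt(2681).

Denominator factor (x**2 + 5*x/4 - 1/2)^2: discriminant 57/16, real irrational roots -5/8 + (1/8)*sqrt(57) and -5/8 - (1/8)*sqrt(57); poles of order 2, moduli -5/8 + (1/8)*sqrt(57) and 5/8 + (1/8)*sqrt(57).
Denominator factor (x**2 - 7*x - 10/7): discriminant 383/7, real irrational roots 7/2 + (1/14)*sqrt(2681) and 7/2 - (1/14)*sqrt(2681); poles of order 1, moduli 7/2 + (1/14)*sqrt(2681) and -7/2 + (1/14)*sqrt(2681).
The radius of convergence is the smallest modulus among the singular points: -7/2 + (1/14)*sqrt(2681).


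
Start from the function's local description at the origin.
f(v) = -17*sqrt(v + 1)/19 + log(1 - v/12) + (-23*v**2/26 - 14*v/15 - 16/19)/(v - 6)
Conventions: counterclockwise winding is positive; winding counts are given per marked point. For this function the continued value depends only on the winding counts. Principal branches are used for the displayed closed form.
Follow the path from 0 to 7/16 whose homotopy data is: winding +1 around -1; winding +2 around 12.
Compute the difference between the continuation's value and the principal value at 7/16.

The rational part is single-valued and drops out of the difference; each branch term changes only by its own monodromy.
(1)*log(1 - v/(12)): each positive loop around 12 adds 2*pi*i to the log, so winding +2 contributes (1)*(2)*2*pi*i = (4)*pi*i.
(-17/19)*sqrt(1 - v/(-1)): winding +1 is odd, the square root flips sign, contributing -2*(-17/19)*sqrt(1 - (7/16)/(-1)) = -2*(-17/19)*sqrt(23/16) = (17/38)*sqrt(23).
Summing the contributions at v = 7/16 gives ((17/38)*sqrt(23)) + ((4)*pi)*i.

Continued minus principal equals ((17/38)*sqrt(23)) + ((4)*pi)*i.


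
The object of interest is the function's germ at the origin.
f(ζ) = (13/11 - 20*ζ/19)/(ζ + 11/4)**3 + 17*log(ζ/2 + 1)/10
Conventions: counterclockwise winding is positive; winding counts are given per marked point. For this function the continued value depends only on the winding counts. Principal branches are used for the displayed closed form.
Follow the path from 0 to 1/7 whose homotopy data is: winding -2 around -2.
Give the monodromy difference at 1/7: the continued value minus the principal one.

Continued minus principal equals -(34/5)*pi*i.

The rational part is single-valued and drops out of the difference; each branch term changes only by its own monodromy.
(17/10)*log(1 - ζ/(-2)): each positive loop around -2 adds 2*pi*i to the log, so winding -2 contributes (17/10)*(-2)*2*pi*i = -(34/5)*pi*i.
Summing the contributions at ζ = 1/7 gives -(34/5)*pi*i.


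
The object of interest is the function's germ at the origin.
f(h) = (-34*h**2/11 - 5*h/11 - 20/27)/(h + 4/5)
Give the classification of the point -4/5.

The denominator factor h + 4/5 vanishes at -4/5 and appears to the power 1; the numerator there equals -17488/7425, nonzero, and no other factor vanishes.
Hence a pole whose order is the multiplicity, 1.

The point is a pole of order 1.


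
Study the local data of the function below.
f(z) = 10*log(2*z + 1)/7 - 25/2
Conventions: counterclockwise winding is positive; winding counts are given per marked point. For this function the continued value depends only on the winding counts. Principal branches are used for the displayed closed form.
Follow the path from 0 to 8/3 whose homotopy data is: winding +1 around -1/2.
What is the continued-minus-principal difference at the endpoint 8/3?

The rational part is single-valued and drops out of the difference; each branch term changes only by its own monodromy.
(10/7)*log(1 - z/(-1/2)): each positive loop around -1/2 adds 2*pi*i to the log, so winding +1 contributes (10/7)*(1)*2*pi*i = (20/7)*pi*i.
Summing the contributions at z = 8/3 gives (20/7)*pi*i.

Continued minus principal equals (20/7)*pi*i.
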